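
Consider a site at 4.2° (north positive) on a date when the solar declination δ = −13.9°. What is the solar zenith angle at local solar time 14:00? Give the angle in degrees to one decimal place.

Hour angle H = 15° × (14 − 12) = 30.00°.
cos θ_z = sin φ sin δ + cos φ cos δ cos H = (0.0732)(-0.2402) + (0.9973)(0.9707)(0.8660) = 0.8208.
θ_z = arccos(0.8208) = 34.84°.

34.8°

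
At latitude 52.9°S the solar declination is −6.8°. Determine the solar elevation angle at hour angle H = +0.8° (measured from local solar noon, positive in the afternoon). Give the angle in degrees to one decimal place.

43.9°

With φ = -52.9°, δ = -6.8°, H = 0.80°: sin φ sin δ = 0.0944, cos φ cos δ cos H = 0.5989, so cos θ_z = 0.6933.
θ_z = arccos(0.6933) = 46.11°, so the elevation is 90° − 46.11° = 43.89°.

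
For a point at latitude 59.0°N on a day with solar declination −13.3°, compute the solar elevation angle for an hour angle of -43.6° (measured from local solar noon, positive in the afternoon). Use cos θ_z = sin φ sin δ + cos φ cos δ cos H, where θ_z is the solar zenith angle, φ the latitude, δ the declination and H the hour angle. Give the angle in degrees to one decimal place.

cos θ_z = sin φ sin δ + cos φ cos δ cos H = (0.8572)(-0.2300) + (0.5150)(0.9732)(0.7242) = 0.1658.
θ_z = arccos(0.1658) = 80.46°, so the elevation is 90° − 80.46° = 9.54°.

9.5°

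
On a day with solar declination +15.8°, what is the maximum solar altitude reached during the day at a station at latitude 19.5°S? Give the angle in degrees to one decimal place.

At local solar noon the hour angle is zero, so the elevation is 90° − |φ − δ| = 90° − |-19.5° − (15.8°)| = 90° − 35.3° = 54.7°.

54.7°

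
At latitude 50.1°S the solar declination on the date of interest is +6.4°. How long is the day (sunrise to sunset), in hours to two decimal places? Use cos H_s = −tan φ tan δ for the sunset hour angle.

10.97 hours

−tan φ tan δ = −(-1.1960)(0.1122) = 0.1342; H_s = arccos(0.1342) = 82.29°.
Day length = 2 H_s / 15° h⁻¹ = 164.58° / 15 = 10.972 h.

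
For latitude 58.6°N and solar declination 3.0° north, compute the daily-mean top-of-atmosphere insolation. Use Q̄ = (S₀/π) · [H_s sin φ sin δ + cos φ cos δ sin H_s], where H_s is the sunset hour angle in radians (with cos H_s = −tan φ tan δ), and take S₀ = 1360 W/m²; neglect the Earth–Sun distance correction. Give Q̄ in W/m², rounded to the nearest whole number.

−tan φ tan δ = −(1.6383)(0.0524) = -0.0858; H_s = arccos(-0.0858) = 94.92°. In radians, H_s = 1.6567.
H_s sin φ sin δ = 1.6567 × 0.8536 × 0.0523 = 0.0740.
cos φ cos δ sin H_s = 0.5210 × 0.9986 × 0.9963 = 0.5183.
Q̄ = (1360/π) × (0.0740 + 0.5183) = 432.90 × 0.5923 = 256.41 W/m².

256 W/m²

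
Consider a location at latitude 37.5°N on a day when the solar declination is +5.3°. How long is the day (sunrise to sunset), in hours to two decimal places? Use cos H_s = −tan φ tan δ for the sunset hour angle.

cos H_s = −tan(37.5°) · tan(5.3°) = -0.0712, so H_s = arccos(-0.0712) = 94.08°.
Day length = 2 H_s / 15° h⁻¹ = 188.16° / 15 = 12.544 h.

12.54 hours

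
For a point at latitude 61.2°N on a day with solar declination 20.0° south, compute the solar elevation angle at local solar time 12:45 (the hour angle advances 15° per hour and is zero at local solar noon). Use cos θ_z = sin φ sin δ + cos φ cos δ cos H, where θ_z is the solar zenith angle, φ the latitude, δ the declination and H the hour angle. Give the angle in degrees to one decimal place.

Hour angle H = 15° × (12.75 − 12) = 11.25°.
cos θ_z = sin φ sin δ + cos φ cos δ cos H = (0.8763)(-0.3420) + (0.4818)(0.9397)(0.9808) = 0.1444.
θ_z = arccos(0.1444) = 81.70°, so the elevation is 90° − 81.70° = 8.30°.

8.3°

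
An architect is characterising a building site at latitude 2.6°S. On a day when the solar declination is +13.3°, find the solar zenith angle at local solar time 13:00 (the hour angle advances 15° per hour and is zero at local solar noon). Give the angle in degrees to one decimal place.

Hour angle H = 15° × (13 − 12) = 15.00°.
cos θ_z = sin φ sin δ + cos φ cos δ cos H = (-0.0454)(0.2300) + (0.9990)(0.9732)(0.9659) = 0.9286.
θ_z = arccos(0.9286) = 21.78°.

21.8°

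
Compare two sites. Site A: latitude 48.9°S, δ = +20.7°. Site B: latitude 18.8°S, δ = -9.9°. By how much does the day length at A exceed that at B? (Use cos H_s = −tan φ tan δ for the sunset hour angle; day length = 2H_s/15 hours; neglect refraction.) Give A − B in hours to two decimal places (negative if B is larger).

-3.88 h

A: H_s = arccos(−tan -48.9° · tan 20.7°) = 64.33°, so 2H_s/15 = 8.5773 h.
B: H_s = arccos(−tan -18.8° · tan -9.9°) = 93.41°, so 2H_s/15 = 12.4547 h.
A − B = 8.5773 − 12.4547 = -3.8774 h.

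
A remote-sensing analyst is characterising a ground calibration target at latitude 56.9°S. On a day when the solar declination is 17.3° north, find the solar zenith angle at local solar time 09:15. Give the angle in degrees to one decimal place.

81.8°

Hour angle H = 15° × (9.25 − 12) = -41.25°.
cos θ_z = sin φ sin δ + cos φ cos δ cos H = (-0.8377)(0.2974) + (0.5461)(0.9548)(0.7518) = 0.1429.
θ_z = arccos(0.1429) = 81.78°.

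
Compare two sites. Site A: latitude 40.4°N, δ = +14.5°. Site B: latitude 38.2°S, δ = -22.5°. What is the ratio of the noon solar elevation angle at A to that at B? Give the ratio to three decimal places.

A: 90° − |40.4 − (14.5)| = 64.10°.
B: 90° − |-38.2 − (-22.5)| = 74.30°.
Ratio A/B = 64.1000 / 74.3000 = 0.8627.

0.863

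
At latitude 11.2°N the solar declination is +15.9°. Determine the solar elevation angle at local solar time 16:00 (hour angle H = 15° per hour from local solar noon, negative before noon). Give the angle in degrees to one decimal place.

Hour angle H = 15° × (16 − 12) = 60.00°.
cos θ_z = sin φ sin δ + cos φ cos δ cos H = (0.1942)(0.2740) + (0.9810)(0.9617)(0.5000) = 0.5249.
θ_z = arccos(0.5249) = 58.34°, so the elevation is 90° − 58.34° = 31.66°.

31.7°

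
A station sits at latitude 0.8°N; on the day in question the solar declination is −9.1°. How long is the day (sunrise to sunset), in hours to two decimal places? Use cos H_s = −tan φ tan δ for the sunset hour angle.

−tan φ tan δ = −(0.0140)(-0.1602) = 0.0022; H_s = arccos(0.0022) = 89.87°.
Day length = 2 H_s / 15° h⁻¹ = 179.74° / 15 = 11.983 h.

11.98 hours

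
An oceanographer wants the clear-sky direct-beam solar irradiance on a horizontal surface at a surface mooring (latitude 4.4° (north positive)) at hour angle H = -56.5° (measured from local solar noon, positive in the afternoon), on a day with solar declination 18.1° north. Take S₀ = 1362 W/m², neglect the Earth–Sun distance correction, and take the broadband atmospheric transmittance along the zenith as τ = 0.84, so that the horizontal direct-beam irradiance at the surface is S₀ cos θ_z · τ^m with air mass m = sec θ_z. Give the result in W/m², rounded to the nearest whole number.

With φ = 4.4°, δ = 18.1°, H = -56.50°: sin φ sin δ = 0.0238, cos φ cos δ cos H = 0.5231, so cos θ_z = 0.5469.
Air mass m = 1/cos θ_z = 1/0.5469 = 1.828; τ^m = 0.84^1.828 = 0.7271.
Surface direct beam = 1362 × 0.5469 × 0.7271 = 541.60 W/m².

542 W/m²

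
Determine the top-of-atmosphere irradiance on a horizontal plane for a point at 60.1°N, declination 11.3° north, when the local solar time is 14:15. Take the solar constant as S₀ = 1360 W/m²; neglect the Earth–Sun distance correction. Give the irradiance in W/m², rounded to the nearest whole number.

Hour angle H = 15° × (14.25 − 12) = 33.75°.
cos θ_z = sin φ sin δ + cos φ cos δ cos H = (0.8669)(0.1959) + (0.4985)(0.9806)(0.8315) = 0.5763.
Top-of-atmosphere irradiance = S₀ cos θ_z = 1360 × 0.5763 = 783.77 W/m².

784 W/m²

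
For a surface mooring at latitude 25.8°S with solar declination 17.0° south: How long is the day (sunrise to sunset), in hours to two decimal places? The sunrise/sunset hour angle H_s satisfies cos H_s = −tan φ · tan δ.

13.13 hours

The sunset hour angle satisfies cos H_s = −tan φ tan δ = -0.1478, giving H_s = 98.50°.
Day length = 2 H_s / 15° h⁻¹ = 197.00° / 15 = 13.133 h.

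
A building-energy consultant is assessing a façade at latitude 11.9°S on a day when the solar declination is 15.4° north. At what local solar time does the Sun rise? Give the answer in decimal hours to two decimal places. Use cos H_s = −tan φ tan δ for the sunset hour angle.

6.22 h

−tan φ tan δ = −(-0.2107)(0.2754) = 0.0580; H_s = arccos(0.0580) = 86.67°.
Sunrise is at 12 − H_s/15 = 12 − 5.778 = 6.222 h local solar time.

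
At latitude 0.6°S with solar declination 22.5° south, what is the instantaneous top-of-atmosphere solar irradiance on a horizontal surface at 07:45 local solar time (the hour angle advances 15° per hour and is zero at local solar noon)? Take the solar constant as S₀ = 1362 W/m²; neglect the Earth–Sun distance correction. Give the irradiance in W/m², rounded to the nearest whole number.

562 W/m²

Hour angle H = 15° × (7.75 − 12) = -63.75°.
With φ = -0.6°, δ = -22.5°, H = -63.75°: sin φ sin δ = 0.0040, cos φ cos δ cos H = 0.4086, so cos θ_z = 0.4126.
Top-of-atmosphere irradiance = S₀ cos θ_z = 1362 × 0.4126 = 561.96 W/m².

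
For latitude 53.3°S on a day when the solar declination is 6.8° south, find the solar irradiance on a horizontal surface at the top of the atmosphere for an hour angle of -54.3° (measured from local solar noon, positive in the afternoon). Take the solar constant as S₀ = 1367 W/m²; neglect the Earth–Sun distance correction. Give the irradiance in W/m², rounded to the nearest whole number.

With φ = -53.3°, δ = -6.8°, H = -54.30°: sin φ sin δ = 0.0949, cos φ cos δ cos H = 0.3463, so cos θ_z = 0.4412.
Top-of-atmosphere irradiance = S₀ cos θ_z = 1367 × 0.4412 = 603.12 W/m².

603 W/m²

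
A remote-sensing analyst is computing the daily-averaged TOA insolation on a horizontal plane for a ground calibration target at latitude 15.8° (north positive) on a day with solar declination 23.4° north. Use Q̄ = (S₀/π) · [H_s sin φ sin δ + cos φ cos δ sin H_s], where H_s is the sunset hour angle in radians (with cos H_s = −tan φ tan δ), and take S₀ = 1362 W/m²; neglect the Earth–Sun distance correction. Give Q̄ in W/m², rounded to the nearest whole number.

459 W/m²

The sunset hour angle satisfies cos H_s = −tan φ tan δ = -0.1225, giving H_s = 97.04°. In radians, H_s = 1.6937.
H_s sin φ sin δ = 1.6937 × 0.2723 × 0.3971 = 0.1831.
cos φ cos δ sin H_s = 0.9622 × 0.9178 × 0.9925 = 0.8765.
Q̄ = (1362/π) × (0.1831 + 0.8765) = 433.54 × 1.0596 = 459.38 W/m².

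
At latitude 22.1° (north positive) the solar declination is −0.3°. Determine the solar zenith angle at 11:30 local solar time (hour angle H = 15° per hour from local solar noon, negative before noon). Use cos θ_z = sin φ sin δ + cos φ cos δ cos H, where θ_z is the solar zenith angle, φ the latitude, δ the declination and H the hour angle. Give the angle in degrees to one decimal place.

Hour angle H = 15° × (11.5 − 12) = -7.50°.
cos θ_z = sin(22.1°) sin(-0.3°) + cos(22.1°) cos(-0.3°) cos(-7.50°) = -0.0020 + 0.9186 = 0.9166.
θ_z = arccos(0.9166) = 23.57°.

23.6°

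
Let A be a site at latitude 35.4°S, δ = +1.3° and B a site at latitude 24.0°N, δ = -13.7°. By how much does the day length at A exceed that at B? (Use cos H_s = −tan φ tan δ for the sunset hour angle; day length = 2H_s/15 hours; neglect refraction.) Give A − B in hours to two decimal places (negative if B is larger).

A: H_s = arccos(−tan -35.4° · tan 1.3°) = 89.08°, so 2H_s/15 = 11.8773 h.
B: H_s = arccos(−tan 24.0° · tan -13.7°) = 83.77°, so 2H_s/15 = 11.1693 h.
A − B = 11.8773 − 11.1693 = 0.7080 h.

+0.71 h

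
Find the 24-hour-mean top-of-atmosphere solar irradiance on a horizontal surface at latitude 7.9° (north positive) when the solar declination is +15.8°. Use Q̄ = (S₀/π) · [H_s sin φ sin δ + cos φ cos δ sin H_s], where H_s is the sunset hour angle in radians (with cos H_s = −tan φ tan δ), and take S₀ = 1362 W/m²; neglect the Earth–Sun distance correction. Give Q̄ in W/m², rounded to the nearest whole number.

439 W/m²

cos H_s = −tan(7.9°) · tan(15.8°) = -0.0393, so H_s = arccos(-0.0393) = 92.25°. In radians, H_s = 1.6101.
H_s sin φ sin δ = 1.6101 × 0.1374 × 0.2723 = 0.0602.
cos φ cos δ sin H_s = 0.9905 × 0.9622 × 0.9992 = 0.9523.
Q̄ = (1362/π) × (0.0602 + 0.9523) = 433.54 × 1.0125 = 438.96 W/m².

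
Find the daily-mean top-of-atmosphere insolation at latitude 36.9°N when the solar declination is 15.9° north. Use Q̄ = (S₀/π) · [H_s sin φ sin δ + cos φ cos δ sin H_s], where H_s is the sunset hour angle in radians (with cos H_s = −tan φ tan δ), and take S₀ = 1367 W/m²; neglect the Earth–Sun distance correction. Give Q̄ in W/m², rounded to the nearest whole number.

−tan φ tan δ = −(0.7508)(0.2849) = -0.2139; H_s = arccos(-0.2139) = 102.35°. In radians, H_s = 1.7863.
H_s sin φ sin δ = 1.7863 × 0.6004 × 0.2740 = 0.2939.
cos φ cos δ sin H_s = 0.7997 × 0.9617 × 0.9769 = 0.7513.
Q̄ = (1367/π) × (0.2939 + 0.7513) = 435.13 × 1.0452 = 454.80 W/m².

455 W/m²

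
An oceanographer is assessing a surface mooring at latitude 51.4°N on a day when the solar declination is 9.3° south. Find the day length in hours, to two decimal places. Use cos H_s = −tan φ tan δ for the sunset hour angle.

cos H_s = −tan(51.4°) · tan(-9.3°) = 0.2051, so H_s = arccos(0.2051) = 78.16°.
Day length = 2 H_s / 15° h⁻¹ = 156.32° / 15 = 10.421 h.

10.42 hours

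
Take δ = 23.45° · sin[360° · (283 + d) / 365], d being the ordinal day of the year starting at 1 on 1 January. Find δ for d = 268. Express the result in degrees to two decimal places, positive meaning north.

360 × (283 + 268) / 365 = 543.452°; sin(543.452°) = -0.0602.
δ = 23.45 × -0.0602 = -1.412° ≈ -1.41°.

-1.41°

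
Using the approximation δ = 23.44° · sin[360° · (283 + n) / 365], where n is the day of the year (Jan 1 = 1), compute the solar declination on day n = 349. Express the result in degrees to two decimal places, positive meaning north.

360 × (283 + 349) / 365 = 623.342°; sin(623.342°) = -0.9933.
δ = 23.44 × -0.9933 = -23.283° ≈ -23.28°.

-23.28°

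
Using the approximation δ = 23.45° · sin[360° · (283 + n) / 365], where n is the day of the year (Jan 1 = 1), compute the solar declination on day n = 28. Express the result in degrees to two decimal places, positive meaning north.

-18.79°

360 × (283 + 28) / 365 = 306.740°; sin(306.740°) = -0.8014.
δ = 23.45 × -0.8014 = -18.793° ≈ -18.79°.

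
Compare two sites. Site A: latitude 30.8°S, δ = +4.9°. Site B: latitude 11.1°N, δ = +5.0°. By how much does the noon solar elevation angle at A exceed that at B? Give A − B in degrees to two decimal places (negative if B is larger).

A: 90° − |-30.8 − (4.9)| = 54.30°.
B: 90° − |11.1 − (5.0)| = 83.90°.
A − B = 54.30 − 83.90 = -29.60°.

-29.60°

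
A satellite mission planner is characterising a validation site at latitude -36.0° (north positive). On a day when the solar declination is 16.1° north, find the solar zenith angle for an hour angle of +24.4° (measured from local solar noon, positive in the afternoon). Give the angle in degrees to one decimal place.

57.0°

With φ = -36.0°, δ = 16.1°, H = 24.40°: sin φ sin δ = -0.1630, cos φ cos δ cos H = 0.7079, so cos θ_z = 0.5449.
θ_z = arccos(0.5449) = 56.98°.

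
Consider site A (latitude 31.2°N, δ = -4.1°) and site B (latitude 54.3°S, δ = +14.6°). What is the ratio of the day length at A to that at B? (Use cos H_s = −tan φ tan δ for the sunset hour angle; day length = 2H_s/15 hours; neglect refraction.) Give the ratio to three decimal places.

1.273

A: H_s = arccos(−tan 31.2° · tan -4.1°) = 87.51°, so 2H_s/15 = 11.6680 h.
B: H_s = arccos(−tan -54.3° · tan 14.6°) = 68.75°, so 2H_s/15 = 9.1667 h.
Ratio A/B = 11.6680 / 9.1667 = 1.2729.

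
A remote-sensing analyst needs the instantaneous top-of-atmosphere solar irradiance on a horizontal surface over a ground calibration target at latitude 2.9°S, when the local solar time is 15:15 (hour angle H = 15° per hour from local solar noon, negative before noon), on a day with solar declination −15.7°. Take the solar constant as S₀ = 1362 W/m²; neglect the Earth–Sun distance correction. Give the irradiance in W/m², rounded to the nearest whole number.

882 W/m²

Hour angle H = 15° × (15.25 − 12) = 48.75°.
cos θ_z = sin φ sin δ + cos φ cos δ cos H = (-0.0506)(-0.2706) + (0.9987)(0.9627)(0.6593) = 0.6476.
Top-of-atmosphere irradiance = S₀ cos θ_z = 1362 × 0.6476 = 882.03 W/m².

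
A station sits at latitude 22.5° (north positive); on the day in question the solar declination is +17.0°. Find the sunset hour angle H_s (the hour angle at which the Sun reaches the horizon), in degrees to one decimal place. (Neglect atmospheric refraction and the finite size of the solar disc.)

97.3°

−tan φ tan δ = −(0.4142)(0.3057) = -0.1266; H_s = arccos(-0.1266) = 97.27°.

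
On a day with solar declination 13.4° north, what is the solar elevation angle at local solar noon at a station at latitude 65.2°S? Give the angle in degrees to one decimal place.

11.4°

At local solar noon the hour angle is zero, so the elevation is 90° − |φ − δ| = 90° − |-65.2° − (13.4°)| = 90° − 78.6° = 11.4°.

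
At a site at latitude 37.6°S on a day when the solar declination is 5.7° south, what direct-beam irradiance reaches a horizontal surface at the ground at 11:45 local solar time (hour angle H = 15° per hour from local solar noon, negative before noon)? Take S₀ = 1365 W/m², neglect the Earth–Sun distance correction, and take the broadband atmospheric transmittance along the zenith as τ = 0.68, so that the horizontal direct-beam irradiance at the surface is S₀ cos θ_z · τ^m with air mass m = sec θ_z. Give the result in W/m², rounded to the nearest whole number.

734 W/m²

Hour angle H = 15° × (11.75 − 12) = -3.75°.
cos θ_z = sin(-37.6°) sin(-5.7°) + cos(-37.6°) cos(-5.7°) cos(-3.75°) = 0.0606 + 0.7867 = 0.8473.
Air mass m = 1/cos θ_z = 1/0.8473 = 1.180; τ^m = 0.68^1.180 = 0.6344.
Surface direct beam = 1365 × 0.8473 × 0.6344 = 733.72 W/m².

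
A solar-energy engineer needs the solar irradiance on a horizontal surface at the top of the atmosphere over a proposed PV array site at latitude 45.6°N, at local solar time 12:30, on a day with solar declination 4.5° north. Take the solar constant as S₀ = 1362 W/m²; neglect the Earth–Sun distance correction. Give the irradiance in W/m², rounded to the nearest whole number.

Hour angle H = 15° × (12.5 − 12) = 7.50°.
cos θ_z = sin(45.6°) sin(4.5°) + cos(45.6°) cos(4.5°) cos(7.50°) = 0.0561 + 0.6915 = 0.7476.
Top-of-atmosphere irradiance = S₀ cos θ_z = 1362 × 0.7476 = 1018.23 W/m².

1018 W/m²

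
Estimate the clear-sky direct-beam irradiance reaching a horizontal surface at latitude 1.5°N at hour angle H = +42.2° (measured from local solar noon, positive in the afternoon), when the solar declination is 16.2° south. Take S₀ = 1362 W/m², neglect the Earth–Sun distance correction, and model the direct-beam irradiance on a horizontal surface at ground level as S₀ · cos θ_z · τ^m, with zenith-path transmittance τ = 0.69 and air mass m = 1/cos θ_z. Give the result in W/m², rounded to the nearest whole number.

566 W/m²

cos θ_z = sin(1.5°) sin(-16.2°) + cos(1.5°) cos(-16.2°) cos(42.20°) = -0.0073 + 0.7111 = 0.7038.
Air mass m = 1/cos θ_z = 1/0.7038 = 1.421; τ^m = 0.69^1.421 = 0.5902.
Surface direct beam = 1362 × 0.7038 × 0.5902 = 565.75 W/m².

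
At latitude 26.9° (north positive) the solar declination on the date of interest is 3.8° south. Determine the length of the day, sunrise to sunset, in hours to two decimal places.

cos H_s = −tan(26.9°) · tan(-3.8°) = 0.0337, so H_s = arccos(0.0337) = 88.07°.
Day length = 2 H_s / 15° h⁻¹ = 176.14° / 15 = 11.743 h.

11.74 hours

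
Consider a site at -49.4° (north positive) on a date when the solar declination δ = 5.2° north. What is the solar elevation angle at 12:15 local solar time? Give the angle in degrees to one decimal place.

Hour angle H = 15° × (12.25 − 12) = 3.75°.
cos θ_z = sin φ sin δ + cos φ cos δ cos H = (-0.7593)(0.0906) + (0.6508)(0.9959)(0.9979) = 0.5780.
θ_z = arccos(0.5780) = 54.69°, so the elevation is 90° − 54.69° = 35.31°.

35.3°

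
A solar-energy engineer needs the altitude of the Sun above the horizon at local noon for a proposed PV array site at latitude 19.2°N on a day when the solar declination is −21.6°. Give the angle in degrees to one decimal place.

49.2°

At local solar noon the hour angle is zero, so the elevation is 90° − |φ − δ| = 90° − |19.2° − (-21.6°)| = 90° − 40.8° = 49.2°.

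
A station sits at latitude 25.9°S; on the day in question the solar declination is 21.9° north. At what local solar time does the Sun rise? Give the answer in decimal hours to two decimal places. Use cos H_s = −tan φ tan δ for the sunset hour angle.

6.75 h

cos H_s = −tan(-25.9°) · tan(21.9°) = 0.1952, so H_s = arccos(0.1952) = 78.74°.
Sunrise is at 12 − H_s/15 = 12 − 5.249 = 6.751 h local solar time.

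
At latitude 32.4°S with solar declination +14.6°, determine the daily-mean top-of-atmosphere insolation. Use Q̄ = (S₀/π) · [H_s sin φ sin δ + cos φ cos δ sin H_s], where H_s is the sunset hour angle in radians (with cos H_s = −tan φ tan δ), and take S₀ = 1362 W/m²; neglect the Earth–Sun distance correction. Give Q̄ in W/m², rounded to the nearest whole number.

267 W/m²

−tan φ tan δ = −(-0.6346)(0.2605) = 0.1653; H_s = arccos(0.1653) = 80.49°. In radians, H_s = 1.4048.
H_s sin φ sin δ = 1.4048 × -0.5358 × 0.2521 = -0.1898.
cos φ cos δ sin H_s = 0.8443 × 0.9677 × 0.9863 = 0.8058.
Q̄ = (1362/π) × (-0.1898 + 0.8058) = 433.54 × 0.6160 = 267.06 W/m².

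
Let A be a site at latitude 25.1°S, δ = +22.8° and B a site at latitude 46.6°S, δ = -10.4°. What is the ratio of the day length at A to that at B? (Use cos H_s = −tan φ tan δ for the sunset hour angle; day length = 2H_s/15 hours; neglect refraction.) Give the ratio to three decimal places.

0.777

A: H_s = arccos(−tan -25.1° · tan 22.8°) = 78.64°, so 2H_s/15 = 10.4853 h.
B: H_s = arccos(−tan -46.6° · tan -10.4°) = 101.19°, so 2H_s/15 = 13.4920 h.
Ratio A/B = 10.4853 / 13.4920 = 0.7771.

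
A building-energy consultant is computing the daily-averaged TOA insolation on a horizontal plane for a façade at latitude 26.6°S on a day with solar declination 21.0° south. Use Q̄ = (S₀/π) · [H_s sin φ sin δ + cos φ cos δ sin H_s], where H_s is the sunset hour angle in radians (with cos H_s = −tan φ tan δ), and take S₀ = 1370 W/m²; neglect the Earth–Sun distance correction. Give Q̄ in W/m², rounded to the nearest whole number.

cos H_s = −tan(-26.6°) · tan(-21.0°) = -0.1922, so H_s = arccos(-0.1922) = 101.08°. In radians, H_s = 1.7642.
H_s sin φ sin δ = 1.7642 × -0.4478 × -0.3584 = 0.2831.
cos φ cos δ sin H_s = 0.8942 × 0.9336 × 0.9814 = 0.8193.
Q̄ = (1370/π) × (0.2831 + 0.8193) = 436.08 × 1.1024 = 480.73 W/m².

481 W/m²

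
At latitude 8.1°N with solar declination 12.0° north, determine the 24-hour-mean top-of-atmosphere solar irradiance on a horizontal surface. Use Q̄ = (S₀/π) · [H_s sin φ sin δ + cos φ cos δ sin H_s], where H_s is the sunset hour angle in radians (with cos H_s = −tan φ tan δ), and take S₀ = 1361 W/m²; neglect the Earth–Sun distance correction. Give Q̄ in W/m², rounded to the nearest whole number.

440 W/m²

The sunset hour angle satisfies cos H_s = −tan φ tan δ = -0.0303, giving H_s = 91.74°. In radians, H_s = 1.6012.
H_s sin φ sin δ = 1.6012 × 0.1409 × 0.2079 = 0.0469.
cos φ cos δ sin H_s = 0.9900 × 0.9781 × 0.9995 = 0.9678.
Q̄ = (1361/π) × (0.0469 + 0.9678) = 433.22 × 1.0147 = 439.59 W/m².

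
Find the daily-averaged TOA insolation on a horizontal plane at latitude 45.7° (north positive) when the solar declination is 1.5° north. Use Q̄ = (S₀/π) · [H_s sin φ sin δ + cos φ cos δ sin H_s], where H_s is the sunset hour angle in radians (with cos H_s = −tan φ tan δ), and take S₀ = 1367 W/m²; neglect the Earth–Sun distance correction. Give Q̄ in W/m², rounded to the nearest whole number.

317 W/m²

−tan φ tan δ = −(1.0247)(0.0262) = -0.0268; H_s = arccos(-0.0268) = 91.54°. In radians, H_s = 1.5977.
H_s sin φ sin δ = 1.5977 × 0.7157 × 0.0262 = 0.0300.
cos φ cos δ sin H_s = 0.6984 × 0.9997 × 0.9996 = 0.6979.
Q̄ = (1367/π) × (0.0300 + 0.6979) = 435.13 × 0.7279 = 316.73 W/m².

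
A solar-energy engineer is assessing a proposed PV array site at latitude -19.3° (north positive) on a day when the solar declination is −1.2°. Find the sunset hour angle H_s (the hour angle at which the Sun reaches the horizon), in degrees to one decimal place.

90.4°

−tan φ tan δ = −(-0.3502)(-0.0209) = -0.0073; H_s = arccos(-0.0073) = 90.42°.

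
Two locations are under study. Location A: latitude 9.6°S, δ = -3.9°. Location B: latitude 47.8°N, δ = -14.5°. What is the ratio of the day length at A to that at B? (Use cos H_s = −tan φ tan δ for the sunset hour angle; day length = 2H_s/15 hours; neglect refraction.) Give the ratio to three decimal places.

1.235

A: H_s = arccos(−tan -9.6° · tan -3.9°) = 90.66°, so 2H_s/15 = 12.0880 h.
B: H_s = arccos(−tan 47.8° · tan -14.5°) = 73.43°, so 2H_s/15 = 9.7907 h.
Ratio A/B = 12.0880 / 9.7907 = 1.2346.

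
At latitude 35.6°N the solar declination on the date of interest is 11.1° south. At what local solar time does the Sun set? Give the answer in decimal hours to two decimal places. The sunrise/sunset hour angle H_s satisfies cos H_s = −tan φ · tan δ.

17.46 h

The sunset hour angle satisfies cos H_s = −tan φ tan δ = 0.1405, giving H_s = 81.92°.
Sunset is at 12 + H_s/15 = 12 + 5.461 = 17.461 h local solar time.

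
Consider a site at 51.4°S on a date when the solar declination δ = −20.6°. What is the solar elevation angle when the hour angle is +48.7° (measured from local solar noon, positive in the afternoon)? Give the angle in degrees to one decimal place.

41.3°

cos θ_z = sin φ sin δ + cos φ cos δ cos H = (-0.7815)(-0.3518) + (0.6239)(0.9361)(0.6600) = 0.6604.
θ_z = arccos(0.6604) = 48.67°, so the elevation is 90° − 48.67° = 41.33°.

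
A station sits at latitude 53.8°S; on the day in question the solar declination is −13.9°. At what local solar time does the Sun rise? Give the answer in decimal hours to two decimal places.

4.68 h

−tan φ tan δ = −(-1.3663)(-0.2475) = -0.3382; H_s = arccos(-0.3382) = 109.77°.
Sunrise is at 12 − H_s/15 = 12 − 7.318 = 4.682 h local solar time.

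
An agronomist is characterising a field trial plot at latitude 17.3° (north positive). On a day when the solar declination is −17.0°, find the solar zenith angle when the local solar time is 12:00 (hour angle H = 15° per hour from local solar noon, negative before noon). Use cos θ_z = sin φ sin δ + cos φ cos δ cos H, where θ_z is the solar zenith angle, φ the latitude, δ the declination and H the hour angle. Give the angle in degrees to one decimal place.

Hour angle H = 15° × (12 − 12) = 0.00°.
With φ = 17.3°, δ = -17.0°, H = 0.00°: sin φ sin δ = -0.0869, cos φ cos δ cos H = 0.9130, so cos θ_z = 0.8261.
θ_z = arccos(0.8261) = 34.30°.

34.3°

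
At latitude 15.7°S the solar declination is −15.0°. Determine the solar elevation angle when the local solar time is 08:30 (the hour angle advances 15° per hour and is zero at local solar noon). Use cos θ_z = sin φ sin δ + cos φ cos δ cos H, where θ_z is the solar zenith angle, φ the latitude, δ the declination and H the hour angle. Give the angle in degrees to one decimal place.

Hour angle H = 15° × (8.5 − 12) = -52.50°.
cos θ_z = sin φ sin δ + cos φ cos δ cos H = (-0.2706)(-0.2588) + (0.9627)(0.9659)(0.6088) = 0.6361.
θ_z = arccos(0.6361) = 50.50°, so the elevation is 90° − 50.50° = 39.50°.

39.5°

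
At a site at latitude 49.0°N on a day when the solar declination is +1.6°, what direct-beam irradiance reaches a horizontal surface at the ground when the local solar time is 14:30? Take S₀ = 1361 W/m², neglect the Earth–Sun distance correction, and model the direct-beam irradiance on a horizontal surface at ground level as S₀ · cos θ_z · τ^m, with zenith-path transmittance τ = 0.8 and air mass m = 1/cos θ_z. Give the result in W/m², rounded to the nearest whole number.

Hour angle H = 15° × (14.5 − 12) = 37.50°.
With φ = 49.0°, δ = 1.6°, H = 37.50°: sin φ sin δ = 0.0211, cos φ cos δ cos H = 0.5203, so cos θ_z = 0.5414.
Air mass m = 1/cos θ_z = 1/0.5414 = 1.847; τ^m = 0.8^1.847 = 0.6622.
Surface direct beam = 1361 × 0.5414 × 0.6622 = 487.94 W/m².

488 W/m²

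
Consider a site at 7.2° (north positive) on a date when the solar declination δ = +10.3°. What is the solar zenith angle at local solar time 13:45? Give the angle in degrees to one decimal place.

Hour angle H = 15° × (13.75 − 12) = 26.25°.
With φ = 7.2°, δ = 10.3°, H = 26.25°: sin φ sin δ = 0.0224, cos φ cos δ cos H = 0.8755, so cos θ_z = 0.8979.
θ_z = arccos(0.8979) = 26.12°.

26.1°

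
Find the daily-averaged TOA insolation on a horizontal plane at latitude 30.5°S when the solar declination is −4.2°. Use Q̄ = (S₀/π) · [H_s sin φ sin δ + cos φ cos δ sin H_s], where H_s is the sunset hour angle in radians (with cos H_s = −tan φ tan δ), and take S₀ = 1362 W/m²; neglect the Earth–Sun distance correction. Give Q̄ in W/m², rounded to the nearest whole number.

398 W/m²

The sunset hour angle satisfies cos H_s = −tan φ tan δ = -0.0433, giving H_s = 92.48°. In radians, H_s = 1.6141.
H_s sin φ sin δ = 1.6141 × -0.5075 × -0.0732 = 0.0600.
cos φ cos δ sin H_s = 0.8616 × 0.9973 × 0.9991 = 0.8585.
Q̄ = (1362/π) × (0.0600 + 0.8585) = 433.54 × 0.9185 = 398.21 W/m².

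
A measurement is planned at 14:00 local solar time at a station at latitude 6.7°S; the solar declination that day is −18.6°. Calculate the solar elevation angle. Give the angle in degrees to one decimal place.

Hour angle H = 15° × (14 − 12) = 30.00°.
With φ = -6.7°, δ = -18.6°, H = 30.00°: sin φ sin δ = 0.0372, cos φ cos δ cos H = 0.8152, so cos θ_z = 0.8524.
θ_z = arccos(0.8524) = 31.53°, so the elevation is 90° − 31.53° = 58.47°.

58.5°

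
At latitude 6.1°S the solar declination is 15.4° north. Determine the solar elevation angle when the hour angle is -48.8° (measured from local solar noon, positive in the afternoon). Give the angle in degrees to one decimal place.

cos θ_z = sin(-6.1°) sin(15.4°) + cos(-6.1°) cos(15.4°) cos(-48.80°) = -0.0282 + 0.6314 = 0.6032.
θ_z = arccos(0.6032) = 52.90°, so the elevation is 90° − 52.90° = 37.10°.

37.1°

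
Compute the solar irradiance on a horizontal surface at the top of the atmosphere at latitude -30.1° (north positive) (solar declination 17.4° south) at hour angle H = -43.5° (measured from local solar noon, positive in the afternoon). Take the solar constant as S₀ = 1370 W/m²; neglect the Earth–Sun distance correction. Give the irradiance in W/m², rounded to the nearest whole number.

1026 W/m²

With φ = -30.1°, δ = -17.4°, H = -43.50°: sin φ sin δ = 0.1500, cos φ cos δ cos H = 0.5988, so cos θ_z = 0.7488.
Top-of-atmosphere irradiance = S₀ cos θ_z = 1370 × 0.7488 = 1025.86 W/m².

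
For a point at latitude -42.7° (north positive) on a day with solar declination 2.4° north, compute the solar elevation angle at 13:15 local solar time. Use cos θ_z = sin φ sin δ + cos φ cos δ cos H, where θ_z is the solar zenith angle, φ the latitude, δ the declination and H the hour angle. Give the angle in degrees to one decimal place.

Hour angle H = 15° × (13.25 − 12) = 18.75°.
With φ = -42.7°, δ = 2.4°, H = 18.75°: sin φ sin δ = -0.0284, cos φ cos δ cos H = 0.6953, so cos θ_z = 0.6669.
θ_z = arccos(0.6669) = 48.17°, so the elevation is 90° − 48.17° = 41.83°.

41.8°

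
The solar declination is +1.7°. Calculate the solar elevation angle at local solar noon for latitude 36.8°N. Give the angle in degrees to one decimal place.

54.9°

At local solar noon the hour angle is zero, so the elevation is 90° − |φ − δ| = 90° − |36.8° − (1.7°)| = 90° − 35.1° = 54.9°.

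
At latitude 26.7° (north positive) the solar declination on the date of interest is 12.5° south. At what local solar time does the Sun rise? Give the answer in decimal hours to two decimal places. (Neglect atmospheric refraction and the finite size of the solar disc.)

−tan φ tan δ = −(0.5029)(-0.2217) = 0.1115; H_s = arccos(0.1115) = 83.60°.
Sunrise is at 12 − H_s/15 = 12 − 5.573 = 6.427 h local solar time.

6.43 h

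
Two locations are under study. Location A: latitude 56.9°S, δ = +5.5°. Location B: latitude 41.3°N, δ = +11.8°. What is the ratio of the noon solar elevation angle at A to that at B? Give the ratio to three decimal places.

A: 90° − |-56.9 − (5.5)| = 27.60°.
B: 90° − |41.3 − (11.8)| = 60.50°.
Ratio A/B = 27.6000 / 60.5000 = 0.4562.

0.456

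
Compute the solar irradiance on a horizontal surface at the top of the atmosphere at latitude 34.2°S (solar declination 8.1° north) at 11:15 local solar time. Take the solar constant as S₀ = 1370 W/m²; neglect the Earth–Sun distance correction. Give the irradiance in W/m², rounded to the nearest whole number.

992 W/m²

Hour angle H = 15° × (11.25 − 12) = -11.25°.
cos θ_z = sin φ sin δ + cos φ cos δ cos H = (-0.5621)(0.1409) + (0.8271)(0.9900)(0.9808) = 0.7239.
Top-of-atmosphere irradiance = S₀ cos θ_z = 1370 × 0.7239 = 991.74 W/m².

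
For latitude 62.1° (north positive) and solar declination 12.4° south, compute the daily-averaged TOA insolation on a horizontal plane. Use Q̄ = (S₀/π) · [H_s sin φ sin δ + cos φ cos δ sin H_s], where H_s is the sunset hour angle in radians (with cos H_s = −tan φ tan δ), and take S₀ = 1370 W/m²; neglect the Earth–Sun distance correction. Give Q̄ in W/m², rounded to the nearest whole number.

87 W/m²

−tan φ tan δ = −(1.8887)(-0.2199) = 0.4153; H_s = arccos(0.4153) = 65.46°. In radians, H_s = 1.1425.
H_s sin φ sin δ = 1.1425 × 0.8838 × -0.2147 = -0.2168.
cos φ cos δ sin H_s = 0.4679 × 0.9767 × 0.9097 = 0.4157.
Q̄ = (1370/π) × (-0.2168 + 0.4157) = 436.08 × 0.1989 = 86.74 W/m².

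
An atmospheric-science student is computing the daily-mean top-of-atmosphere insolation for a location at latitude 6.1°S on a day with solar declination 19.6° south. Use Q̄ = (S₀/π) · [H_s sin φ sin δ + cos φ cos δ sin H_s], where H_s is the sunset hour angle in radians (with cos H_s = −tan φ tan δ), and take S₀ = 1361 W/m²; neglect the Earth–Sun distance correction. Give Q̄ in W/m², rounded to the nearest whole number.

−tan φ tan δ = −(-0.1069)(-0.3561) = -0.0381; H_s = arccos(-0.0381) = 92.18°. In radians, H_s = 1.6088.
H_s sin φ sin δ = 1.6088 × -0.1063 × -0.3355 = 0.0574.
cos φ cos δ sin H_s = 0.9943 × 0.9421 × 0.9993 = 0.9361.
Q̄ = (1361/π) × (0.0574 + 0.9361) = 433.22 × 0.9935 = 430.40 W/m².

430 W/m²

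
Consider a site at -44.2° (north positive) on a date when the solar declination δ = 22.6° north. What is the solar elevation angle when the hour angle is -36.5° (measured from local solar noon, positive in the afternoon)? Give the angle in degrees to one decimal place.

15.3°

With φ = -44.2°, δ = 22.6°, H = -36.50°: sin φ sin δ = -0.2679, cos φ cos δ cos H = 0.5320, so cos θ_z = 0.2641.
θ_z = arccos(0.2641) = 74.69°, so the elevation is 90° − 74.69° = 15.31°.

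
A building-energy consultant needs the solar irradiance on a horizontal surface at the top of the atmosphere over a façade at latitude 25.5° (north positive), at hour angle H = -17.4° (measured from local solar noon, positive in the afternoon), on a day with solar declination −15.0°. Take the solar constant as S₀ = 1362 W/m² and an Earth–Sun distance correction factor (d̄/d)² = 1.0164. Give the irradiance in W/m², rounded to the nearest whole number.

997 W/m²

cos θ_z = sin(25.5°) sin(-15.0°) + cos(25.5°) cos(-15.0°) cos(-17.40°) = -0.1114 + 0.8319 = 0.7205.
Top-of-atmosphere irradiance = S₀ (d̄/d)² cos θ_z = 1362 × 1.0164 × 0.7205 = 997.41 W/m².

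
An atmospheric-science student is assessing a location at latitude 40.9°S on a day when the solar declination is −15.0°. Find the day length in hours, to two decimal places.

13.79 hours

The sunset hour angle satisfies cos H_s = −tan φ tan δ = -0.2321, giving H_s = 103.42°.
Day length = 2 H_s / 15° h⁻¹ = 206.84° / 15 = 13.789 h.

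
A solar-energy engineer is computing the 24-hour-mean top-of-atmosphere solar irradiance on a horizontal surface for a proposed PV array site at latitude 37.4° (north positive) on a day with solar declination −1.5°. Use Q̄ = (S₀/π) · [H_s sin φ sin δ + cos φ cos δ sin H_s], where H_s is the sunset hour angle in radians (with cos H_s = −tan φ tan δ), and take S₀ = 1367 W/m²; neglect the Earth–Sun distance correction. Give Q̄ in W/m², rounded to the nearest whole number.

The sunset hour angle satisfies cos H_s = −tan φ tan δ = 0.0200, giving H_s = 88.85°. In radians, H_s = 1.5507.
H_s sin φ sin δ = 1.5507 × 0.6074 × -0.0262 = -0.0247.
cos φ cos δ sin H_s = 0.7944 × 0.9997 × 0.9998 = 0.7940.
Q̄ = (1367/π) × (-0.0247 + 0.7940) = 435.13 × 0.7693 = 334.75 W/m².

335 W/m²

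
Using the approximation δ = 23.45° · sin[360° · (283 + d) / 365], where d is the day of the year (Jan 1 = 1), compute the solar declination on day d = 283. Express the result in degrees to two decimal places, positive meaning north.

360 × (283 + 283) / 365 = 558.247°; sin(558.247°) = -0.3131.
δ = 23.45 × -0.3131 = -7.342° ≈ -7.34°.

-7.34°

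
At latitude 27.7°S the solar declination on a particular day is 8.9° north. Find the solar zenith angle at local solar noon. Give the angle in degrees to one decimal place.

At local solar noon the hour angle is zero, so the zenith angle is |φ − δ| = |-27.7° − (8.9°)| = 36.6°.

36.6°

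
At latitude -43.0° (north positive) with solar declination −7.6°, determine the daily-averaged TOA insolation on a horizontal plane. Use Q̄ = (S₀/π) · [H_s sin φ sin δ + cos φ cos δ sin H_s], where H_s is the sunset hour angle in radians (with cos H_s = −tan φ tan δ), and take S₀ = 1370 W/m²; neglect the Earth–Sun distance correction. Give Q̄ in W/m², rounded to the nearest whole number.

380 W/m²

−tan φ tan δ = −(-0.9325)(-0.1334) = -0.1244; H_s = arccos(-0.1244) = 97.15°. In radians, H_s = 1.6956.
H_s sin φ sin δ = 1.6956 × -0.6820 × -0.1323 = 0.1530.
cos φ cos δ sin H_s = 0.7314 × 0.9912 × 0.9922 = 0.7193.
Q̄ = (1370/π) × (0.1530 + 0.7193) = 436.08 × 0.8723 = 380.39 W/m².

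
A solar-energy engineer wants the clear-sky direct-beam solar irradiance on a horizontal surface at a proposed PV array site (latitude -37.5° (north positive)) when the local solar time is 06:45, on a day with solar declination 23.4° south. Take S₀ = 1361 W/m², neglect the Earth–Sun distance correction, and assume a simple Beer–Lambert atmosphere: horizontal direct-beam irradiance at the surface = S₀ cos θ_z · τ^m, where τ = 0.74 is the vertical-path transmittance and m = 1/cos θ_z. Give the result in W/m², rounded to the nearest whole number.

238 W/m²

Hour angle H = 15° × (6.75 − 12) = -78.75°.
cos θ_z = sin φ sin δ + cos φ cos δ cos H = (-0.6088)(-0.3971) + (0.7934)(0.9178)(0.1951) = 0.3838.
Air mass m = 1/cos θ_z = 1/0.3838 = 2.606; τ^m = 0.74^2.606 = 0.4563.
Surface direct beam = 1361 × 0.3838 × 0.4563 = 238.35 W/m².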